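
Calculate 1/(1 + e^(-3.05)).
0.9548

sigmoid(3.05) = 1/(1 + e^(-3.05)) = 1/(1 + 0.04736) = 0.9548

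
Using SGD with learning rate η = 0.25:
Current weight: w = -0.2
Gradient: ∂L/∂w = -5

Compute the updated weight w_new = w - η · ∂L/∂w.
w_new = 1.05

w_new = w - η·∂L/∂w = -0.2 - 0.25×(-5) = -0.2 - (-1.25) = 1.05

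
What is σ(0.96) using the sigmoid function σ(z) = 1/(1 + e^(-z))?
0.7231

sigmoid(0.96) = 1/(1 + e^(-0.96)) = 1/(1 + 0.3829) = 0.7231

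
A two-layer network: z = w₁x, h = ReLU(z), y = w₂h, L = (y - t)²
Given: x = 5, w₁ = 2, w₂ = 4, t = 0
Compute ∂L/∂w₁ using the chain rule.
∂L/∂w₁ = 1600

Forward pass:
z = w₁x = 2×5 = 10
h = ReLU(10) = 10
y = w₂h = 4×10 = 40

Backward pass:
∂L/∂y = 2(y - t) = 2(40 - 0) = 80
∂y/∂h = w₂ = 4
∂h/∂z = 1 (ReLU derivative)
∂z/∂w₁ = x = 5

∂L/∂w₁ = 80 × 4 × 1 × 5 = 1600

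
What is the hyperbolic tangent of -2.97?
-0.9947

tanh(-2.97) = (e^(-2.97) - e^(2.97))/(e^(-2.97) + e^(2.97)) = -0.9947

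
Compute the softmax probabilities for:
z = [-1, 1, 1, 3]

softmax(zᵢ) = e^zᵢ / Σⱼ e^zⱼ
p = [0.0142, 0.105, 0.105, 0.7758]

exp(z) = [0.3679, 2.718, 2.718, 20.09]
Sum = 25.89
p = [0.0142, 0.105, 0.105, 0.7758]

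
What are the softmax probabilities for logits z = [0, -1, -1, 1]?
p = [0.2245, 0.0826, 0.0826, 0.6103]

exp(z) = [1, 0.3679, 0.3679, 2.718]
Sum = 4.454
p = [0.2245, 0.0826, 0.0826, 0.6103]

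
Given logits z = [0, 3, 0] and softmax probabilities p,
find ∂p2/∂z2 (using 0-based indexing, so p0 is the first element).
∂p2/∂z2 = 0.04323

p = softmax(z) = [0.04528, 0.9094, 0.04528]
p2 = 0.04528

∂p2/∂z2 = p2(1 - p2) = 0.04528 × (1 - 0.04528) = 0.04323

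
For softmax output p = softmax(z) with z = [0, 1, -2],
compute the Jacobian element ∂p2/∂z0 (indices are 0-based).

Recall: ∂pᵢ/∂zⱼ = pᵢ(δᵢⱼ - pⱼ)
∂p2/∂z0 = -0.009113

p = softmax(z) = [0.2595, 0.7054, 0.03512]
p2 = 0.03512, p0 = 0.2595

∂p2/∂z0 = -p2 × p0 = -0.03512 × 0.2595 = -0.009113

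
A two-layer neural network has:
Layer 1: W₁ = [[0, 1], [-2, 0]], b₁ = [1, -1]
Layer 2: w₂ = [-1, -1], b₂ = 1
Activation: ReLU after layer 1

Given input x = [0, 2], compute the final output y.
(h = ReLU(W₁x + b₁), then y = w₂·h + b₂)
y = -2

Layer 1 pre-activation: z₁ = [3, -1]
After ReLU: h = [3, 0]
Layer 2 output: y = -1×3 + -1×0 + 1 = -2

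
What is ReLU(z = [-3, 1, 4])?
h = [0, 1, 4]

ReLU applied element-wise: max(0,-3)=0, max(0,1)=1, max(0,4)=4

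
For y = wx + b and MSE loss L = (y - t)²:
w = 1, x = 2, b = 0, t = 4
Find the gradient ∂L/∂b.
∂L/∂b = -4

y = wx + b = (1)(2) + 0 = 2
∂L/∂y = 2(y - t) = 2(2 - 4) = -4
∂y/∂b = 1
∂L/∂b = ∂L/∂y · ∂y/∂b = -4 × 1 = -4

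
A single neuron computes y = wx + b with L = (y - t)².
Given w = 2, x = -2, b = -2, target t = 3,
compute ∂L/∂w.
∂L/∂w = 36

y = wx + b = (2)(-2) + -2 = -6
∂L/∂y = 2(y - t) = 2(-6 - 3) = -18
∂y/∂w = x = -2
∂L/∂w = ∂L/∂y · ∂y/∂w = -18 × -2 = 36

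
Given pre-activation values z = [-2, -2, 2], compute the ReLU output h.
h = [0, 0, 2]

ReLU applied element-wise: max(0,-2)=0, max(0,-2)=0, max(0,2)=2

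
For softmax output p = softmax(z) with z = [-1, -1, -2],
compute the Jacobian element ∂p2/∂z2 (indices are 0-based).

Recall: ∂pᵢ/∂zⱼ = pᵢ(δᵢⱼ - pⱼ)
∂p2/∂z2 = 0.1312

p = softmax(z) = [0.4223, 0.4223, 0.1554]
p2 = 0.1554

∂p2/∂z2 = p2(1 - p2) = 0.1554 × (1 - 0.1554) = 0.1312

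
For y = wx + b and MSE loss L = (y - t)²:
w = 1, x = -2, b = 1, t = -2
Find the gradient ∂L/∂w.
∂L/∂w = -4

y = wx + b = (1)(-2) + 1 = -1
∂L/∂y = 2(y - t) = 2(-1 - -2) = 2
∂y/∂w = x = -2
∂L/∂w = ∂L/∂y · ∂y/∂w = 2 × -2 = -4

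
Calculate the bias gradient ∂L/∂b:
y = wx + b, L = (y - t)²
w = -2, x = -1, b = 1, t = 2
∂L/∂b = 2

y = wx + b = (-2)(-1) + 1 = 3
∂L/∂y = 2(y - t) = 2(3 - 2) = 2
∂y/∂b = 1
∂L/∂b = ∂L/∂y · ∂y/∂b = 2 × 1 = 2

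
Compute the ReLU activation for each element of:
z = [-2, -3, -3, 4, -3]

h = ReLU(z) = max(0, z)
h = [0, 0, 0, 4, 0]

ReLU applied element-wise: max(0,-2)=0, max(0,-3)=0, max(0,-3)=0, max(0,4)=4, max(0,-3)=0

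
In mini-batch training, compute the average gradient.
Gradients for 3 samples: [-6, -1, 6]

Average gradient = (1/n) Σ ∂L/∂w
Average gradient = -0.3333

Average = (1/3)(-6 + -1 + 6) = -1/3 = -0.3333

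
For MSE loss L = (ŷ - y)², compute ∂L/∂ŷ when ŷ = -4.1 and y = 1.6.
∂L/∂ŷ = -11.4

∂L/∂ŷ = 2(ŷ - y) = 2(-4.1 - 1.6) = 2(-5.7) = -11.4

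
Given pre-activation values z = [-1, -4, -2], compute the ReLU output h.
h = [0, 0, 0]

ReLU applied element-wise: max(0,-1)=0, max(0,-4)=0, max(0,-2)=0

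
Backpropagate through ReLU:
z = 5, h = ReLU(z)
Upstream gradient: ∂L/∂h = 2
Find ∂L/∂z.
∂L/∂z = 2

h = ReLU(5) = 5
Since z > 0: ∂h/∂z = 1
∂L/∂z = ∂L/∂h · ∂h/∂z = 2 × 1 = 2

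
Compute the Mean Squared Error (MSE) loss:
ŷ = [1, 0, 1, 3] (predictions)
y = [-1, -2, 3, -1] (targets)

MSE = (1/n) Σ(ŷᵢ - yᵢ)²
MSE = 7

MSE = (1/4)((1--1)² + (0--2)² + (1-3)² + (3--1)²) = (1/4)(4 + 4 + 4 + 16) = 7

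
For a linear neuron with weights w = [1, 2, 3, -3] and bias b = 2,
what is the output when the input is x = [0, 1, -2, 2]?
y = -8

y = (1)(0) + (2)(1) + (3)(-2) + (-3)(2) + 2 = -8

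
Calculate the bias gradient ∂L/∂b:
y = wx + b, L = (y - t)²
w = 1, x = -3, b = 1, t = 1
∂L/∂b = -6

y = wx + b = (1)(-3) + 1 = -2
∂L/∂y = 2(y - t) = 2(-2 - 1) = -6
∂y/∂b = 1
∂L/∂b = ∂L/∂y · ∂y/∂b = -6 × 1 = -6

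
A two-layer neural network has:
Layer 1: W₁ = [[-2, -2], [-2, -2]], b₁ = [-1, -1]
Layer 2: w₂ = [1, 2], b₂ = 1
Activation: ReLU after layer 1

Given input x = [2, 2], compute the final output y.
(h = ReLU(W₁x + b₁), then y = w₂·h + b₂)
y = 1

Layer 1 pre-activation: z₁ = [-9, -9]
After ReLU: h = [0, 0]
Layer 2 output: y = 1×0 + 2×0 + 1 = 1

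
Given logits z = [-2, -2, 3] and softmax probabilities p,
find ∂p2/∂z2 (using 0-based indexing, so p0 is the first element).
∂p2/∂z2 = 0.01312

p = softmax(z) = [0.006648, 0.006648, 0.9867]
p2 = 0.9867

∂p2/∂z2 = p2(1 - p2) = 0.9867 × (1 - 0.9867) = 0.01312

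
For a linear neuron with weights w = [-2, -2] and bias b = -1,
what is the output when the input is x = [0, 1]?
y = -3

y = (-2)(0) + (-2)(1) + -1 = -3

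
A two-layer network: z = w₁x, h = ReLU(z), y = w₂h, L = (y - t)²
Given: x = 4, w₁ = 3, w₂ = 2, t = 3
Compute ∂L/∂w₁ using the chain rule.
∂L/∂w₁ = 336

Forward pass:
z = w₁x = 3×4 = 12
h = ReLU(12) = 12
y = w₂h = 2×12 = 24

Backward pass:
∂L/∂y = 2(y - t) = 2(24 - 3) = 42
∂y/∂h = w₂ = 2
∂h/∂z = 1 (ReLU derivative)
∂z/∂w₁ = x = 4

∂L/∂w₁ = 42 × 2 × 1 × 4 = 336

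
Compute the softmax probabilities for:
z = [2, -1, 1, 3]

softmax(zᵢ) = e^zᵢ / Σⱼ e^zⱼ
p = [0.2418, 0.012, 0.0889, 0.6572]

exp(z) = [7.389, 0.3679, 2.718, 20.09]
Sum = 30.56
p = [0.2418, 0.012, 0.0889, 0.6572]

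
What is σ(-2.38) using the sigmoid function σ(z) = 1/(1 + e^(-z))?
0.08471

sigmoid(-2.38) = 1/(1 + e^(2.38)) = 1/(1 + 10.8) = 0.08471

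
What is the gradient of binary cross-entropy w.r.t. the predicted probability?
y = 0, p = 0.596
∂L/∂p = 2.475

∂L/∂p = -y/p + (1-y)/(1-p) = 0 + 1/0.404 = 2.475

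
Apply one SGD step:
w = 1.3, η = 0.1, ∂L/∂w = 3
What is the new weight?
w_new = 1

w_new = w - η·∂L/∂w = 1.3 - 0.1×(3) = 1.3 - (0.3) = 1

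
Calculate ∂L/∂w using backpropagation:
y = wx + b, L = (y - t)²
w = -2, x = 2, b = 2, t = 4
∂L/∂w = -24

y = wx + b = (-2)(2) + 2 = -2
∂L/∂y = 2(y - t) = 2(-2 - 4) = -12
∂y/∂w = x = 2
∂L/∂w = ∂L/∂y · ∂y/∂w = -12 × 2 = -24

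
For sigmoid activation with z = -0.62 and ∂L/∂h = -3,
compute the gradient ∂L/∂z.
∂L/∂z = -0.6823

σ(-0.62) = 0.3498
σ'(-0.62) = σ(-0.62)(1 - σ(-0.62)) = 0.3498 × 0.6502 = 0.2274
∂L/∂z = ∂L/∂h · σ'(z) = -3 × 0.2274 = -0.6823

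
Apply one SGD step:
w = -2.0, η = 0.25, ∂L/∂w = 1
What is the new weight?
w_new = -2.25

w_new = w - η·∂L/∂w = -2.0 - 0.25×(1) = -2.0 - (0.25) = -2.25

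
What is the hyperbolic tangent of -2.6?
-0.989

tanh(-2.6) = (e^(-2.6) - e^(2.6))/(e^(-2.6) + e^(2.6)) = -0.989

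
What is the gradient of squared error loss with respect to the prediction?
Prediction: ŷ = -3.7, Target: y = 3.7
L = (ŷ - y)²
∂L/∂ŷ = -14.8

∂L/∂ŷ = 2(ŷ - y) = 2(-3.7 - 3.7) = 2(-7.4) = -14.8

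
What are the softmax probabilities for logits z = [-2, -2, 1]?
p = [0.0453, 0.0453, 0.9094]

exp(z) = [0.1353, 0.1353, 2.718]
Sum = 2.989
p = [0.0453, 0.0453, 0.9094]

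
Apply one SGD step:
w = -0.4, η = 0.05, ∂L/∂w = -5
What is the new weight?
w_new = -0.15

w_new = w - η·∂L/∂w = -0.4 - 0.05×(-5) = -0.4 - (-0.25) = -0.15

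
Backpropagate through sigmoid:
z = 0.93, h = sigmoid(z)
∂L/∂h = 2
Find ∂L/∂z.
∂L/∂z = 0.4058

σ(0.93) = 0.7171
σ'(0.93) = σ(0.93)(1 - σ(0.93)) = 0.7171 × 0.2829 = 0.2029
∂L/∂z = ∂L/∂h · σ'(z) = 2 × 0.2029 = 0.4058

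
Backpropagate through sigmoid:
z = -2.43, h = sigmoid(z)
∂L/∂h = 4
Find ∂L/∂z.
∂L/∂z = 0.2975

σ(-2.43) = 0.08091
σ'(-2.43) = σ(-2.43)(1 - σ(-2.43)) = 0.08091 × 0.9191 = 0.07437
∂L/∂z = ∂L/∂h · σ'(z) = 4 × 0.07437 = 0.2975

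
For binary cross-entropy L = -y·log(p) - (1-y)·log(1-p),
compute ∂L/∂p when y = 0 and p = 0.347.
∂L/∂p = 1.531

∂L/∂p = -y/p + (1-y)/(1-p) = 0 + 1/0.653 = 1.531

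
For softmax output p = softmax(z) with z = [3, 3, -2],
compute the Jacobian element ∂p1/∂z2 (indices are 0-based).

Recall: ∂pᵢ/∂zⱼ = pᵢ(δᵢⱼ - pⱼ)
∂p1/∂z2 = -0.001673

p = softmax(z) = [0.4983, 0.4983, 0.003358]
p1 = 0.4983, p2 = 0.003358

∂p1/∂z2 = -p1 × p2 = -0.4983 × 0.003358 = -0.001673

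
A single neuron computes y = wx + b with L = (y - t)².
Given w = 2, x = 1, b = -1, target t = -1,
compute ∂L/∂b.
∂L/∂b = 4

y = wx + b = (2)(1) + -1 = 1
∂L/∂y = 2(y - t) = 2(1 - -1) = 4
∂y/∂b = 1
∂L/∂b = ∂L/∂y · ∂y/∂b = 4 × 1 = 4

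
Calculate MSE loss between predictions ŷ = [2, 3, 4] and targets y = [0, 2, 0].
MSE = 7

MSE = (1/3)((2-0)² + (3-2)² + (4-0)²) = (1/3)(4 + 1 + 16) = 7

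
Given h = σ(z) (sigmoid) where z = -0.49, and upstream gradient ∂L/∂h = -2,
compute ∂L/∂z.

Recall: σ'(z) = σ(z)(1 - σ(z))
∂L/∂z = -0.4711

σ(-0.49) = 0.3799
σ'(-0.49) = σ(-0.49)(1 - σ(-0.49)) = 0.3799 × 0.6201 = 0.2356
∂L/∂z = ∂L/∂h · σ'(z) = -2 × 0.2356 = -0.4711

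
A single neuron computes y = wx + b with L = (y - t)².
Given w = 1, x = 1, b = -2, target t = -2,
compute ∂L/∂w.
∂L/∂w = 2

y = wx + b = (1)(1) + -2 = -1
∂L/∂y = 2(y - t) = 2(-1 - -2) = 2
∂y/∂w = x = 1
∂L/∂w = ∂L/∂y · ∂y/∂w = 2 × 1 = 2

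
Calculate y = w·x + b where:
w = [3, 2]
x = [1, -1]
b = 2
y = 3

y = (3)(1) + (2)(-1) + 2 = 3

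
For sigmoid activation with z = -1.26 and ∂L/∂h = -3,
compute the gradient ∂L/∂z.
∂L/∂z = -0.5164

σ(-1.26) = 0.221
σ'(-1.26) = σ(-1.26)(1 - σ(-1.26)) = 0.221 × 0.779 = 0.1721
∂L/∂z = ∂L/∂h · σ'(z) = -3 × 0.1721 = -0.5164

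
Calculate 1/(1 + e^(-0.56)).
0.6365

sigmoid(0.56) = 1/(1 + e^(-0.56)) = 1/(1 + 0.5712) = 0.6365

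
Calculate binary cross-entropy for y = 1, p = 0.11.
L = 2.207

L = -1·log(0.11) - 0·log(0.89) = -log(0.11) = 2.207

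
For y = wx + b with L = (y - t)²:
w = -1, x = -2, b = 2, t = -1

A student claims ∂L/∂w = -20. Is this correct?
Correct

y = (-1)(-2) + 2 = 4
∂L/∂y = 2(y - t) = 2(4 - -1) = 10
∂y/∂w = x = -2
∂L/∂w = 10 × -2 = -20

Claimed value: -20
Correct: The correct gradient is -20.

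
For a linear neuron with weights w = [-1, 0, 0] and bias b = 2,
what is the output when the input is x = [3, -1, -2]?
y = -1

y = (-1)(3) + (0)(-1) + (0)(-2) + 2 = -1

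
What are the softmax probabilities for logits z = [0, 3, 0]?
p = [0.0453, 0.9094, 0.0453]

exp(z) = [1, 20.09, 1]
Sum = 22.09
p = [0.0453, 0.9094, 0.0453]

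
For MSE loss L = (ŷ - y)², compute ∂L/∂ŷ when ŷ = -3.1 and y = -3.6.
∂L/∂ŷ = 1.0

∂L/∂ŷ = 2(ŷ - y) = 2(-3.1 - -3.6) = 2(0.5) = 1.0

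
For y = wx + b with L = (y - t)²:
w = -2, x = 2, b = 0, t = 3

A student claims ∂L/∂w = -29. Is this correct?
Incorrect

y = (-2)(2) + 0 = -4
∂L/∂y = 2(y - t) = 2(-4 - 3) = -14
∂y/∂w = x = 2
∂L/∂w = -14 × 2 = -28

Claimed value: -29
Incorrect: The correct gradient is -28.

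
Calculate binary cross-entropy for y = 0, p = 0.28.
L = 0.3285

L = -0·log(0.28) - 1·log(0.72) = -log(0.72) = 0.3285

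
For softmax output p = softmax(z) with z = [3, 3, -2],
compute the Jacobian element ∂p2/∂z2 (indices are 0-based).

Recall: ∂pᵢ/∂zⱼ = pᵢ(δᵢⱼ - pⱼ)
∂p2/∂z2 = 0.003346

p = softmax(z) = [0.4983, 0.4983, 0.003358]
p2 = 0.003358

∂p2/∂z2 = p2(1 - p2) = 0.003358 × (1 - 0.003358) = 0.003346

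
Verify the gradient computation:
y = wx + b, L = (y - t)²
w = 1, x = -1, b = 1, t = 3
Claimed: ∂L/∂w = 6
Correct

y = (1)(-1) + 1 = 0
∂L/∂y = 2(y - t) = 2(0 - 3) = -6
∂y/∂w = x = -1
∂L/∂w = -6 × -1 = 6

Claimed value: 6
Correct: The correct gradient is 6.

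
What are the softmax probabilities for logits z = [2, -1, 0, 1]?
p = [0.6439, 0.0321, 0.0871, 0.2369]

exp(z) = [7.389, 0.3679, 1, 2.718]
Sum = 11.48
p = [0.6439, 0.0321, 0.0871, 0.2369]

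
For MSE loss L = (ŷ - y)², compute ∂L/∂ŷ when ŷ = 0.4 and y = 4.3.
∂L/∂ŷ = -7.8

∂L/∂ŷ = 2(ŷ - y) = 2(0.4 - 4.3) = 2(-3.9) = -7.8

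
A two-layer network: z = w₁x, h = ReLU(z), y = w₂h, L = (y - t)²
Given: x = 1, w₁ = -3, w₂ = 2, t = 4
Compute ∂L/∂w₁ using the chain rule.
∂L/∂w₁ = 0

Forward pass:
z = w₁x = -3×1 = -3
h = ReLU(-3) = 0
y = w₂h = 2×0 = 0

Backward pass:
∂L/∂y = 2(y - t) = 2(0 - 4) = -8
∂y/∂h = w₂ = 2
∂h/∂z = 0 (ReLU derivative)
∂z/∂w₁ = x = 1

∂L/∂w₁ = -8 × 2 × 0 × 1 = 0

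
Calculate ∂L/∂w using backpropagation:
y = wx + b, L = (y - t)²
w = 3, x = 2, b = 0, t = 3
∂L/∂w = 12

y = wx + b = (3)(2) + 0 = 6
∂L/∂y = 2(y - t) = 2(6 - 3) = 6
∂y/∂w = x = 2
∂L/∂w = ∂L/∂y · ∂y/∂w = 6 × 2 = 12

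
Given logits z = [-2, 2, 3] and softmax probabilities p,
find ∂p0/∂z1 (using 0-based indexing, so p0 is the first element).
∂p0/∂z1 = -0.001312

p = softmax(z) = [0.004902, 0.2676, 0.7275]
p0 = 0.004902, p1 = 0.2676

∂p0/∂z1 = -p0 × p1 = -0.004902 × 0.2676 = -0.001312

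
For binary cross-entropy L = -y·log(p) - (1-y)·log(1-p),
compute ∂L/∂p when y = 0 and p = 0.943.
∂L/∂p = 17.54

∂L/∂p = -y/p + (1-y)/(1-p) = 0 + 1/0.057 = 17.54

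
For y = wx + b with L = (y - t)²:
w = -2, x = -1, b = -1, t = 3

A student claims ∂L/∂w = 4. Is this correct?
Correct

y = (-2)(-1) + -1 = 1
∂L/∂y = 2(y - t) = 2(1 - 3) = -4
∂y/∂w = x = -1
∂L/∂w = -4 × -1 = 4

Claimed value: 4
Correct: The correct gradient is 4.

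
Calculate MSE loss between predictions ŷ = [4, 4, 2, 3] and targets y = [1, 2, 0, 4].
MSE = 4.5

MSE = (1/4)((4-1)² + (4-2)² + (2-0)² + (3-4)²) = (1/4)(9 + 4 + 4 + 1) = 4.5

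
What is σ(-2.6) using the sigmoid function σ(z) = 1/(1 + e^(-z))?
0.06914

sigmoid(-2.6) = 1/(1 + e^(2.6)) = 1/(1 + 13.46) = 0.06914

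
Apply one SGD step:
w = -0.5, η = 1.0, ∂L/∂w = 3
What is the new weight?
w_new = -3.5

w_new = w - η·∂L/∂w = -0.5 - 1.0×(3) = -0.5 - (3) = -3.5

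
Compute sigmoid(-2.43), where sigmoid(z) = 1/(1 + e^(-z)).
0.08091

sigmoid(-2.43) = 1/(1 + e^(2.43)) = 1/(1 + 11.36) = 0.08091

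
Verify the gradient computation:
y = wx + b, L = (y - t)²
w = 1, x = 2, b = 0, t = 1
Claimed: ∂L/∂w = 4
Correct

y = (1)(2) + 0 = 2
∂L/∂y = 2(y - t) = 2(2 - 1) = 2
∂y/∂w = x = 2
∂L/∂w = 2 × 2 = 4

Claimed value: 4
Correct: The correct gradient is 4.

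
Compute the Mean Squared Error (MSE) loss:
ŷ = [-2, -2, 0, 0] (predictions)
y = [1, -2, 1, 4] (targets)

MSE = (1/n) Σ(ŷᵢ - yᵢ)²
MSE = 6.5

MSE = (1/4)((-2-1)² + (-2--2)² + (0-1)² + (0-4)²) = (1/4)(9 + 0 + 1 + 16) = 6.5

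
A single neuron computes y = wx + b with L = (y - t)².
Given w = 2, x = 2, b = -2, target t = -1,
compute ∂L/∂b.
∂L/∂b = 6

y = wx + b = (2)(2) + -2 = 2
∂L/∂y = 2(y - t) = 2(2 - -1) = 6
∂y/∂b = 1
∂L/∂b = ∂L/∂y · ∂y/∂b = 6 × 1 = 6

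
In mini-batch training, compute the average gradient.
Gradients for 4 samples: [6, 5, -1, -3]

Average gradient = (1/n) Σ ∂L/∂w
Average gradient = 1.75

Average = (1/4)(6 + 5 + -1 + -3) = 7/4 = 1.75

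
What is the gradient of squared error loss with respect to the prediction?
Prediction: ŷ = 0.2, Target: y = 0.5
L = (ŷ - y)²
∂L/∂ŷ = -0.6

∂L/∂ŷ = 2(ŷ - y) = 2(0.2 - 0.5) = 2(-0.3) = -0.6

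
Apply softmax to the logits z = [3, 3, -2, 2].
p = [0.4211, 0.4211, 0.0028, 0.1549]

exp(z) = [20.09, 20.09, 0.1353, 7.389]
Sum = 47.7
p = [0.4211, 0.4211, 0.0028, 0.1549]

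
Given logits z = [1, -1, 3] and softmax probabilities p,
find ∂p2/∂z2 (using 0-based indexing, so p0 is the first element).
∂p2/∂z2 = 0.1154

p = softmax(z) = [0.1173, 0.01588, 0.8668]
p2 = 0.8668

∂p2/∂z2 = p2(1 - p2) = 0.8668 × (1 - 0.8668) = 0.1154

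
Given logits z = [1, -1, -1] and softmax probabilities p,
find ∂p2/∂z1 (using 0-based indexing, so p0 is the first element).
∂p2/∂z1 = -0.01134

p = softmax(z) = [0.787, 0.1065, 0.1065]
p2 = 0.1065, p1 = 0.1065

∂p2/∂z1 = -p2 × p1 = -0.1065 × 0.1065 = -0.01134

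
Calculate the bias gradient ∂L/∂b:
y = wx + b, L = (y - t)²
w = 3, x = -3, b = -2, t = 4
∂L/∂b = -30

y = wx + b = (3)(-3) + -2 = -11
∂L/∂y = 2(y - t) = 2(-11 - 4) = -30
∂y/∂b = 1
∂L/∂b = ∂L/∂y · ∂y/∂b = -30 × 1 = -30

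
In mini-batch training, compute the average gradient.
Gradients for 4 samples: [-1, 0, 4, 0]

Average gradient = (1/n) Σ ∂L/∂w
Average gradient = 0.75

Average = (1/4)(-1 + 0 + 4 + 0) = 3/4 = 0.75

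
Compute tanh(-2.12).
-0.9716

tanh(-2.12) = (e^(-2.12) - e^(2.12))/(e^(-2.12) + e^(2.12)) = -0.9716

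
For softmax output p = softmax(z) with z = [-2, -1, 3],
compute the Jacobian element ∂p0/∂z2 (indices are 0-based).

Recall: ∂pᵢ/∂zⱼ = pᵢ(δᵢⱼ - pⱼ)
∂p0/∂z2 = -0.006413

p = softmax(z) = [0.006573, 0.01787, 0.9756]
p0 = 0.006573, p2 = 0.9756

∂p0/∂z2 = -p0 × p2 = -0.006573 × 0.9756 = -0.006413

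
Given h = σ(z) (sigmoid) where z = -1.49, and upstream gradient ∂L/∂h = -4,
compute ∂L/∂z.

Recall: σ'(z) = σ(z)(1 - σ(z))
∂L/∂z = -0.6004

σ(-1.49) = 0.1839
σ'(-1.49) = σ(-1.49)(1 - σ(-1.49)) = 0.1839 × 0.8161 = 0.1501
∂L/∂z = ∂L/∂h · σ'(z) = -4 × 0.1501 = -0.6004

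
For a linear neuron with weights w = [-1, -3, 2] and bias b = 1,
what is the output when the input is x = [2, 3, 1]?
y = -8

y = (-1)(2) + (-3)(3) + (2)(1) + 1 = -8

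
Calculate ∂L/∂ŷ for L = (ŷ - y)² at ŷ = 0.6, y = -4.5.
∂L/∂ŷ = 10.2

∂L/∂ŷ = 2(ŷ - y) = 2(0.6 - -4.5) = 2(5.1) = 10.2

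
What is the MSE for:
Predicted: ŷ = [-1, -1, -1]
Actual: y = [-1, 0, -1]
MSE = 0.3333

MSE = (1/3)((-1--1)² + (-1-0)² + (-1--1)²) = (1/3)(0 + 1 + 0) = 0.3333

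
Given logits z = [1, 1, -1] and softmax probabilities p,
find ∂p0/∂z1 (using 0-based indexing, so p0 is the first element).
∂p0/∂z1 = -0.2193

p = softmax(z) = [0.4683, 0.4683, 0.06338]
p0 = 0.4683, p1 = 0.4683

∂p0/∂z1 = -p0 × p1 = -0.4683 × 0.4683 = -0.2193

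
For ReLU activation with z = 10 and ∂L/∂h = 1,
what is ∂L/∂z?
∂L/∂z = 1

h = ReLU(10) = 10
Since z > 0: ∂h/∂z = 1
∂L/∂z = ∂L/∂h · ∂h/∂z = 1 × 1 = 1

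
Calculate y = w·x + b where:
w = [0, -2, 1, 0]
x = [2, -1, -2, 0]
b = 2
y = 2

y = (0)(2) + (-2)(-1) + (1)(-2) + (0)(0) + 2 = 2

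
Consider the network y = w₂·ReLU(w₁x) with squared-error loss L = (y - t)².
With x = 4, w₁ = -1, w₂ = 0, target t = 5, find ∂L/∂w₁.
∂L/∂w₁ = 0

Forward pass:
z = w₁x = -1×4 = -4
h = ReLU(-4) = 0
y = w₂h = 0×0 = 0

Backward pass:
∂L/∂y = 2(y - t) = 2(0 - 5) = -10
∂y/∂h = w₂ = 0
∂h/∂z = 0 (ReLU derivative)
∂z/∂w₁ = x = 4

∂L/∂w₁ = -10 × 0 × 0 × 4 = 0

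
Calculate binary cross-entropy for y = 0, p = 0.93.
L = 2.659

L = -0·log(0.93) - 1·log(0.07) = -log(0.07) = 2.659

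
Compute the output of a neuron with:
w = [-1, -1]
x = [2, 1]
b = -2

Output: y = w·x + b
y = -5

y = (-1)(2) + (-1)(1) + -2 = -5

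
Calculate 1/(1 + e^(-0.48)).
0.6177

sigmoid(0.48) = 1/(1 + e^(-0.48)) = 1/(1 + 0.6188) = 0.6177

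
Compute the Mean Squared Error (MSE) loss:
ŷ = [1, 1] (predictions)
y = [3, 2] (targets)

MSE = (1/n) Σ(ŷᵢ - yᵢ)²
MSE = 2.5

MSE = (1/2)((1-3)² + (1-2)²) = (1/2)(4 + 1) = 2.5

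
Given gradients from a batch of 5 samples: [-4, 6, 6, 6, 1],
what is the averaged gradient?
Average gradient = 3

Average = (1/5)(-4 + 6 + 6 + 6 + 1) = 15/5 = 3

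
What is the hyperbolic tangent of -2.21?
-0.9762

tanh(-2.21) = (e^(-2.21) - e^(2.21))/(e^(-2.21) + e^(2.21)) = -0.9762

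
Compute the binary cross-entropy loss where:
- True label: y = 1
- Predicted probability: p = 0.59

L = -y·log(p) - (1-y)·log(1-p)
L = 0.5276

L = -1·log(0.59) - 0·log(0.41) = -log(0.59) = 0.5276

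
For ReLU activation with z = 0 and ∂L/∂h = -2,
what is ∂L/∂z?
∂L/∂z = 0

h = ReLU(0) = 0
At z = 0: ∂h/∂z = 0 (by convention)
∂L/∂z = ∂L/∂h · ∂h/∂z = -2 × 0 = 0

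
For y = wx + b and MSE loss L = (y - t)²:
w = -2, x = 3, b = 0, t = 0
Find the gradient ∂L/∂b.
∂L/∂b = -12

y = wx + b = (-2)(3) + 0 = -6
∂L/∂y = 2(y - t) = 2(-6 - 0) = -12
∂y/∂b = 1
∂L/∂b = ∂L/∂y · ∂y/∂b = -12 × 1 = -12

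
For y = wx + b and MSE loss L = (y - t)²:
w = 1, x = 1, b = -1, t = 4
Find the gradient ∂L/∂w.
∂L/∂w = -8

y = wx + b = (1)(1) + -1 = 0
∂L/∂y = 2(y - t) = 2(0 - 4) = -8
∂y/∂w = x = 1
∂L/∂w = ∂L/∂y · ∂y/∂w = -8 × 1 = -8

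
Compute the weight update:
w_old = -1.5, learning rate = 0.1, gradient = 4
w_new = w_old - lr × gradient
w_new = -1.9

w_new = w - η·∂L/∂w = -1.5 - 0.1×(4) = -1.5 - (0.4) = -1.9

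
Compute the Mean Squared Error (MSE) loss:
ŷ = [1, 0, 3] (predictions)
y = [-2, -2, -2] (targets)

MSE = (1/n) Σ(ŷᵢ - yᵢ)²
MSE = 12.67

MSE = (1/3)((1--2)² + (0--2)² + (3--2)²) = (1/3)(9 + 4 + 25) = 12.67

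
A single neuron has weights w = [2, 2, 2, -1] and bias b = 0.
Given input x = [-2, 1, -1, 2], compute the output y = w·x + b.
y = -6

y = (2)(-2) + (2)(1) + (2)(-1) + (-1)(2) + 0 = -6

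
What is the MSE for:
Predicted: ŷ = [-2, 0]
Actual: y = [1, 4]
MSE = 12.5

MSE = (1/2)((-2-1)² + (0-4)²) = (1/2)(9 + 16) = 12.5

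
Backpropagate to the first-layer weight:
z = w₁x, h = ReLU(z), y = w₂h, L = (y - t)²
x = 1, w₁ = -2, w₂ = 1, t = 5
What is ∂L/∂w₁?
∂L/∂w₁ = 0

Forward pass:
z = w₁x = -2×1 = -2
h = ReLU(-2) = 0
y = w₂h = 1×0 = 0

Backward pass:
∂L/∂y = 2(y - t) = 2(0 - 5) = -10
∂y/∂h = w₂ = 1
∂h/∂z = 0 (ReLU derivative)
∂z/∂w₁ = x = 1

∂L/∂w₁ = -10 × 1 × 0 × 1 = 0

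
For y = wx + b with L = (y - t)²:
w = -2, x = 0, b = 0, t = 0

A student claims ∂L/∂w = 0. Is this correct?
Correct

y = (-2)(0) + 0 = 0
∂L/∂y = 2(y - t) = 2(0 - 0) = 0
∂y/∂w = x = 0
∂L/∂w = 0 × 0 = 0

Claimed value: 0
Correct: The correct gradient is 0.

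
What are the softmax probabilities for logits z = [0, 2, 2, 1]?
p = [0.0541, 0.3995, 0.3995, 0.147]

exp(z) = [1, 7.389, 7.389, 2.718]
Sum = 18.5
p = [0.0541, 0.3995, 0.3995, 0.147]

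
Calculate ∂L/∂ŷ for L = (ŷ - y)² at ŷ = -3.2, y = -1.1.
∂L/∂ŷ = -4.2

∂L/∂ŷ = 2(ŷ - y) = 2(-3.2 - -1.1) = 2(-2.1) = -4.2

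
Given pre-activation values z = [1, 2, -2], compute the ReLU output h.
h = [1, 2, 0]

ReLU applied element-wise: max(0,1)=1, max(0,2)=2, max(0,-2)=0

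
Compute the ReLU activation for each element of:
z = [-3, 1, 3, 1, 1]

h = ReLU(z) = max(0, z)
h = [0, 1, 3, 1, 1]

ReLU applied element-wise: max(0,-3)=0, max(0,1)=1, max(0,3)=3, max(0,1)=1, max(0,1)=1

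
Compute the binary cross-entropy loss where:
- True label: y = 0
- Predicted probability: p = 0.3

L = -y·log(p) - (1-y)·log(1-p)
L = 0.3567

L = -0·log(0.3) - 1·log(0.7) = -log(0.7) = 0.3567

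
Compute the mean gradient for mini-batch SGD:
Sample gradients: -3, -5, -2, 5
Average gradient = -1.25

Average = (1/4)(-3 + -5 + -2 + 5) = -5/4 = -1.25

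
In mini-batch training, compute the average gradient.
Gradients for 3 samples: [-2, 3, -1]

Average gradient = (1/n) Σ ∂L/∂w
Average gradient = 0

Average = (1/3)(-2 + 3 + -1) = 0/3 = 0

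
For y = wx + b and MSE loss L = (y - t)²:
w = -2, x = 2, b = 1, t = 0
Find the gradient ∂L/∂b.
∂L/∂b = -6

y = wx + b = (-2)(2) + 1 = -3
∂L/∂y = 2(y - t) = 2(-3 - 0) = -6
∂y/∂b = 1
∂L/∂b = ∂L/∂y · ∂y/∂b = -6 × 1 = -6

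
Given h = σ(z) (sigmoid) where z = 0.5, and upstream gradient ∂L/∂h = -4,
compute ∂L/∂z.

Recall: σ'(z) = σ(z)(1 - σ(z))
∂L/∂z = -0.94

σ(0.5) = 0.6225
σ'(0.5) = σ(0.5)(1 - σ(0.5)) = 0.6225 × 0.3775 = 0.235
∂L/∂z = ∂L/∂h · σ'(z) = -4 × 0.235 = -0.94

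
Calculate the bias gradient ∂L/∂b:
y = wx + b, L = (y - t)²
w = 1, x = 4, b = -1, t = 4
∂L/∂b = -2

y = wx + b = (1)(4) + -1 = 3
∂L/∂y = 2(y - t) = 2(3 - 4) = -2
∂y/∂b = 1
∂L/∂b = ∂L/∂y · ∂y/∂b = -2 × 1 = -2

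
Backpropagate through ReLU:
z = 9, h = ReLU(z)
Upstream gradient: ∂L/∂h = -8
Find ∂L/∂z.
∂L/∂z = -8

h = ReLU(9) = 9
Since z > 0: ∂h/∂z = 1
∂L/∂z = ∂L/∂h · ∂h/∂z = -8 × 1 = -8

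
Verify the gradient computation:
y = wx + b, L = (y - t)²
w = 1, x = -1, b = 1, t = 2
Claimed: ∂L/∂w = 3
Incorrect

y = (1)(-1) + 1 = 0
∂L/∂y = 2(y - t) = 2(0 - 2) = -4
∂y/∂w = x = -1
∂L/∂w = -4 × -1 = 4

Claimed value: 3
Incorrect: The correct gradient is 4.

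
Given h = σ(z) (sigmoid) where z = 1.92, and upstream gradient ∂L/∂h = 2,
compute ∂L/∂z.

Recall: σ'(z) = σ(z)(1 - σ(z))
∂L/∂z = 0.223

σ(1.92) = 0.8721
σ'(1.92) = σ(1.92)(1 - σ(1.92)) = 0.8721 × 0.1279 = 0.1115
∂L/∂z = ∂L/∂h · σ'(z) = 2 × 0.1115 = 0.223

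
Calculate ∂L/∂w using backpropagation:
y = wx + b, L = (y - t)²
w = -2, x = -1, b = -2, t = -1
∂L/∂w = -2

y = wx + b = (-2)(-1) + -2 = 0
∂L/∂y = 2(y - t) = 2(0 - -1) = 2
∂y/∂w = x = -1
∂L/∂w = ∂L/∂y · ∂y/∂w = 2 × -1 = -2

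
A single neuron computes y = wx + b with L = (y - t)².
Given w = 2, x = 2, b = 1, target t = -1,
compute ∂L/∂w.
∂L/∂w = 24

y = wx + b = (2)(2) + 1 = 5
∂L/∂y = 2(y - t) = 2(5 - -1) = 12
∂y/∂w = x = 2
∂L/∂w = ∂L/∂y · ∂y/∂w = 12 × 2 = 24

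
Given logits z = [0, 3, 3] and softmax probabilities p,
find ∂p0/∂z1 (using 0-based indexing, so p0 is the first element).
∂p0/∂z1 = -0.01185

p = softmax(z) = [0.02429, 0.4879, 0.4879]
p0 = 0.02429, p1 = 0.4879

∂p0/∂z1 = -p0 × p1 = -0.02429 × 0.4879 = -0.01185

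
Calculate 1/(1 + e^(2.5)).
0.07586

sigmoid(-2.5) = 1/(1 + e^(2.5)) = 1/(1 + 12.18) = 0.07586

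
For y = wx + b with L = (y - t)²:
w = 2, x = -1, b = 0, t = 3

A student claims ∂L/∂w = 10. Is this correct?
Correct

y = (2)(-1) + 0 = -2
∂L/∂y = 2(y - t) = 2(-2 - 3) = -10
∂y/∂w = x = -1
∂L/∂w = -10 × -1 = 10

Claimed value: 10
Correct: The correct gradient is 10.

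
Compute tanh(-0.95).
-0.7398

tanh(-0.95) = (e^(-0.95) - e^(0.95))/(e^(-0.95) + e^(0.95)) = -0.7398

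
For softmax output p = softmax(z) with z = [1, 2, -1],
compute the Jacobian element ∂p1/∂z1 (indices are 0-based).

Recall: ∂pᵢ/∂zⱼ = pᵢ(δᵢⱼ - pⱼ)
∂p1/∂z1 = 0.2078

p = softmax(z) = [0.2595, 0.7054, 0.03512]
p1 = 0.7054

∂p1/∂z1 = p1(1 - p1) = 0.7054 × (1 - 0.7054) = 0.2078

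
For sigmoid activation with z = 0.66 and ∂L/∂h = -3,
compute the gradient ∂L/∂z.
∂L/∂z = -0.6739

σ(0.66) = 0.6593
σ'(0.66) = σ(0.66)(1 - σ(0.66)) = 0.6593 × 0.3407 = 0.2246
∂L/∂z = ∂L/∂h · σ'(z) = -3 × 0.2246 = -0.6739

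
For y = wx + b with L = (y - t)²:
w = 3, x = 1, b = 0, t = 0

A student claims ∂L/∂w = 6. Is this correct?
Correct

y = (3)(1) + 0 = 3
∂L/∂y = 2(y - t) = 2(3 - 0) = 6
∂y/∂w = x = 1
∂L/∂w = 6 × 1 = 6

Claimed value: 6
Correct: The correct gradient is 6.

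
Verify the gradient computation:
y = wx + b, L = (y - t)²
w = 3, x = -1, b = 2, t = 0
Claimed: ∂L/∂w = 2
Correct

y = (3)(-1) + 2 = -1
∂L/∂y = 2(y - t) = 2(-1 - 0) = -2
∂y/∂w = x = -1
∂L/∂w = -2 × -1 = 2

Claimed value: 2
Correct: The correct gradient is 2.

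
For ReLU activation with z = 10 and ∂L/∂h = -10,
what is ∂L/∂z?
∂L/∂z = -10

h = ReLU(10) = 10
Since z > 0: ∂h/∂z = 1
∂L/∂z = ∂L/∂h · ∂h/∂z = -10 × 1 = -10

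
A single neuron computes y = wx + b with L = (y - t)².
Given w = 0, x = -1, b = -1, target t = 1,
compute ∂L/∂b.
∂L/∂b = -4

y = wx + b = (0)(-1) + -1 = -1
∂L/∂y = 2(y - t) = 2(-1 - 1) = -4
∂y/∂b = 1
∂L/∂b = ∂L/∂y · ∂y/∂b = -4 × 1 = -4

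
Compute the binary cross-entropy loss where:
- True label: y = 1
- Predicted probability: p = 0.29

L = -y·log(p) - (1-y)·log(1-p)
L = 1.238

L = -1·log(0.29) - 0·log(0.71) = -log(0.29) = 1.238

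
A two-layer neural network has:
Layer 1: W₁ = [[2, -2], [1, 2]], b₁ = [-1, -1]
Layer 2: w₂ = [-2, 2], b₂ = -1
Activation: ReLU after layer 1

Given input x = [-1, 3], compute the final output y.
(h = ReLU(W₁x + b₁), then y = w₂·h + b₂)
y = 7

Layer 1 pre-activation: z₁ = [-9, 4]
After ReLU: h = [0, 4]
Layer 2 output: y = -2×0 + 2×4 + -1 = 7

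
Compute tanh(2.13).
0.9721

tanh(2.13) = (e^(2.13) - e^(-2.13))/(e^(2.13) + e^(-2.13)) = 0.9721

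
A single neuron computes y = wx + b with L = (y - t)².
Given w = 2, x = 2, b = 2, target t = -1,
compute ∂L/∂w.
∂L/∂w = 28

y = wx + b = (2)(2) + 2 = 6
∂L/∂y = 2(y - t) = 2(6 - -1) = 14
∂y/∂w = x = 2
∂L/∂w = ∂L/∂y · ∂y/∂w = 14 × 2 = 28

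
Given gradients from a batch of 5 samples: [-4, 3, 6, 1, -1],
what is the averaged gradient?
Average gradient = 1

Average = (1/5)(-4 + 3 + 6 + 1 + -1) = 5/5 = 1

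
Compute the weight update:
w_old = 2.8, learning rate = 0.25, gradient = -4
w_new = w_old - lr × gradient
w_new = 3.8

w_new = w - η·∂L/∂w = 2.8 - 0.25×(-4) = 2.8 - (-1) = 3.8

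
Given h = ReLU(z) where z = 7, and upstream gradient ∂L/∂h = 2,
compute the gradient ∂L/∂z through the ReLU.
∂L/∂z = 2

h = ReLU(7) = 7
Since z > 0: ∂h/∂z = 1
∂L/∂z = ∂L/∂h · ∂h/∂z = 2 × 1 = 2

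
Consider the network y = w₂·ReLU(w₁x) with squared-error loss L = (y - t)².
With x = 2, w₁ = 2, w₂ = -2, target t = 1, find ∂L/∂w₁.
∂L/∂w₁ = 72

Forward pass:
z = w₁x = 2×2 = 4
h = ReLU(4) = 4
y = w₂h = -2×4 = -8

Backward pass:
∂L/∂y = 2(y - t) = 2(-8 - 1) = -18
∂y/∂h = w₂ = -2
∂h/∂z = 1 (ReLU derivative)
∂z/∂w₁ = x = 2

∂L/∂w₁ = -18 × -2 × 1 × 2 = 72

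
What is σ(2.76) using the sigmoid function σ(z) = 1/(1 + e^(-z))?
0.9405

sigmoid(2.76) = 1/(1 + e^(-2.76)) = 1/(1 + 0.06329) = 0.9405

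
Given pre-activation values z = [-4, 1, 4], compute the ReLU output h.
h = [0, 1, 4]

ReLU applied element-wise: max(0,-4)=0, max(0,1)=1, max(0,4)=4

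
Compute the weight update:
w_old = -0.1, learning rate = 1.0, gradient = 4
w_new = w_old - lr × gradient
w_new = -4.1

w_new = w - η·∂L/∂w = -0.1 - 1.0×(4) = -0.1 - (4) = -4.1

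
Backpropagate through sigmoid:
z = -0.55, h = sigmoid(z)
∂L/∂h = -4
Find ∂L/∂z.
∂L/∂z = -0.928

σ(-0.55) = 0.3659
σ'(-0.55) = σ(-0.55)(1 - σ(-0.55)) = 0.3659 × 0.6341 = 0.232
∂L/∂z = ∂L/∂h · σ'(z) = -4 × 0.232 = -0.928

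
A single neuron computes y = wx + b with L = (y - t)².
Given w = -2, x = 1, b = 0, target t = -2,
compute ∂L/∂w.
∂L/∂w = 0

y = wx + b = (-2)(1) + 0 = -2
∂L/∂y = 2(y - t) = 2(-2 - -2) = 0
∂y/∂w = x = 1
∂L/∂w = ∂L/∂y · ∂y/∂w = 0 × 1 = 0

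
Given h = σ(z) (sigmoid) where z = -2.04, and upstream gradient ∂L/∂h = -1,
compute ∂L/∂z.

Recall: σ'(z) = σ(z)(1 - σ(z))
∂L/∂z = -0.1018

σ(-2.04) = 0.1151
σ'(-2.04) = σ(-2.04)(1 - σ(-2.04)) = 0.1151 × 0.8849 = 0.1018
∂L/∂z = ∂L/∂h · σ'(z) = -1 × 0.1018 = -0.1018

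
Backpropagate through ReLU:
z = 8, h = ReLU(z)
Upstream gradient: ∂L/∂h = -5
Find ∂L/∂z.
∂L/∂z = -5

h = ReLU(8) = 8
Since z > 0: ∂h/∂z = 1
∂L/∂z = ∂L/∂h · ∂h/∂z = -5 × 1 = -5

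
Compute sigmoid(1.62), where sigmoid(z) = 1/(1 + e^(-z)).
0.8348

sigmoid(1.62) = 1/(1 + e^(-1.62)) = 1/(1 + 0.1979) = 0.8348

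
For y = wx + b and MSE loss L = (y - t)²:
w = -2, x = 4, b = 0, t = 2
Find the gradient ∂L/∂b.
∂L/∂b = -20

y = wx + b = (-2)(4) + 0 = -8
∂L/∂y = 2(y - t) = 2(-8 - 2) = -20
∂y/∂b = 1
∂L/∂b = ∂L/∂y · ∂y/∂b = -20 × 1 = -20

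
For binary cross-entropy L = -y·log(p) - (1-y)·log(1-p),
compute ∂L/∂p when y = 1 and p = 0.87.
∂L/∂p = -1.149

∂L/∂p = -y/p + (1-y)/(1-p) = -1/0.87 + 0 = -1.149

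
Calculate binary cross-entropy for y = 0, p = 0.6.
L = 0.9163

L = -0·log(0.6) - 1·log(0.4) = -log(0.4) = 0.9163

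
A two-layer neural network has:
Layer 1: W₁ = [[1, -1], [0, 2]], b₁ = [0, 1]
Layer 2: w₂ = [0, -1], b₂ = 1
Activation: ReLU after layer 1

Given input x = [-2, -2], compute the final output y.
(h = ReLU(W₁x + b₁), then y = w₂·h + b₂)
y = 1

Layer 1 pre-activation: z₁ = [0, -3]
After ReLU: h = [0, 0]
Layer 2 output: y = 0×0 + -1×0 + 1 = 1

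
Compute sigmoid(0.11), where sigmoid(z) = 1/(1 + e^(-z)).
0.5275

sigmoid(0.11) = 1/(1 + e^(-0.11)) = 1/(1 + 0.8958) = 0.5275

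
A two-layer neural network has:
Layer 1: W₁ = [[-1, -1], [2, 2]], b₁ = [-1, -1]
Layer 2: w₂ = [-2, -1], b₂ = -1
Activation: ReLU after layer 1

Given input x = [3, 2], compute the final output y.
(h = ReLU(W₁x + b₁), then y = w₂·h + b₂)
y = -10

Layer 1 pre-activation: z₁ = [-6, 9]
After ReLU: h = [0, 9]
Layer 2 output: y = -2×0 + -1×9 + -1 = -10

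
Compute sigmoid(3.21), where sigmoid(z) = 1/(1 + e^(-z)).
0.9612

sigmoid(3.21) = 1/(1 + e^(-3.21)) = 1/(1 + 0.04036) = 0.9612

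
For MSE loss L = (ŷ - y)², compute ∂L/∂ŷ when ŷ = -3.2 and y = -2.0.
∂L/∂ŷ = -2.4

∂L/∂ŷ = 2(ŷ - y) = 2(-3.2 - -2.0) = 2(-1.2) = -2.4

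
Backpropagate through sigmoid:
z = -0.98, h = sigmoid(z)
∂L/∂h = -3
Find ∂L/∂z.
∂L/∂z = -0.5953

σ(-0.98) = 0.2729
σ'(-0.98) = σ(-0.98)(1 - σ(-0.98)) = 0.2729 × 0.7271 = 0.1984
∂L/∂z = ∂L/∂h · σ'(z) = -3 × 0.1984 = -0.5953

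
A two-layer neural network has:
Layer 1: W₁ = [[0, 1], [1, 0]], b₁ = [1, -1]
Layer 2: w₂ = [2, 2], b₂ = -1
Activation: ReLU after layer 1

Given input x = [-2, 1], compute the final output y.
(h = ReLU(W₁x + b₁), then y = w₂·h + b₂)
y = 3

Layer 1 pre-activation: z₁ = [2, -3]
After ReLU: h = [2, 0]
Layer 2 output: y = 2×2 + 2×0 + -1 = 3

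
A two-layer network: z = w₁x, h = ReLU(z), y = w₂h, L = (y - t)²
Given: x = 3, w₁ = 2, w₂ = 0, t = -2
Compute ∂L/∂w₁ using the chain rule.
∂L/∂w₁ = 0

Forward pass:
z = w₁x = 2×3 = 6
h = ReLU(6) = 6
y = w₂h = 0×6 = 0

Backward pass:
∂L/∂y = 2(y - t) = 2(0 - -2) = 4
∂y/∂h = w₂ = 0
∂h/∂z = 1 (ReLU derivative)
∂z/∂w₁ = x = 3

∂L/∂w₁ = 4 × 0 × 1 × 3 = 0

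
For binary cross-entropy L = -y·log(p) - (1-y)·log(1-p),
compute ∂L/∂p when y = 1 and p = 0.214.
∂L/∂p = -4.673

∂L/∂p = -y/p + (1-y)/(1-p) = -1/0.214 + 0 = -4.673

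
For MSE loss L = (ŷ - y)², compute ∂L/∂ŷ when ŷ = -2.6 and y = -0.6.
∂L/∂ŷ = -4.0

∂L/∂ŷ = 2(ŷ - y) = 2(-2.6 - -0.6) = 2(-2.0) = -4.0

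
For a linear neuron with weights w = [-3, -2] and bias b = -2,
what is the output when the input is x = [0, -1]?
y = 0

y = (-3)(0) + (-2)(-1) + -2 = 0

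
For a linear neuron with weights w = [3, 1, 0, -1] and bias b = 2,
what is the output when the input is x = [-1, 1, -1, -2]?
y = 2

y = (3)(-1) + (1)(1) + (0)(-1) + (-1)(-2) + 2 = 2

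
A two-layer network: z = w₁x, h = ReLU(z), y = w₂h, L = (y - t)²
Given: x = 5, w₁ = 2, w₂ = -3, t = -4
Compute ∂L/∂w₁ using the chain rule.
∂L/∂w₁ = 780

Forward pass:
z = w₁x = 2×5 = 10
h = ReLU(10) = 10
y = w₂h = -3×10 = -30

Backward pass:
∂L/∂y = 2(y - t) = 2(-30 - -4) = -52
∂y/∂h = w₂ = -3
∂h/∂z = 1 (ReLU derivative)
∂z/∂w₁ = x = 5

∂L/∂w₁ = -52 × -3 × 1 × 5 = 780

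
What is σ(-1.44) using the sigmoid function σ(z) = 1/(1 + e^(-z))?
0.1915

sigmoid(-1.44) = 1/(1 + e^(1.44)) = 1/(1 + 4.221) = 0.1915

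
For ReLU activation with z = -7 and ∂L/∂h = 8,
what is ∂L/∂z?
∂L/∂z = 0

h = ReLU(-7) = 0
Since z < 0: ∂h/∂z = 0
∂L/∂z = ∂L/∂h · ∂h/∂z = 8 × 0 = 0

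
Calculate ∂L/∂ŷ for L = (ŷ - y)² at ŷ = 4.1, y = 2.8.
∂L/∂ŷ = 2.6

∂L/∂ŷ = 2(ŷ - y) = 2(4.1 - 2.8) = 2(1.3) = 2.6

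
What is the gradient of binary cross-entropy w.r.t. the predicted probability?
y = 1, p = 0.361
∂L/∂p = -2.77

∂L/∂p = -y/p + (1-y)/(1-p) = -1/0.361 + 0 = -2.77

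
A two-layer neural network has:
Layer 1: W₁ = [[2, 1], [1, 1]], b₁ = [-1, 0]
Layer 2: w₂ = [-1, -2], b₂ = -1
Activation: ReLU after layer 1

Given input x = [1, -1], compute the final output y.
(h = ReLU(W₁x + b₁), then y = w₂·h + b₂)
y = -1

Layer 1 pre-activation: z₁ = [0, 0]
After ReLU: h = [0, 0]
Layer 2 output: y = -1×0 + -2×0 + -1 = -1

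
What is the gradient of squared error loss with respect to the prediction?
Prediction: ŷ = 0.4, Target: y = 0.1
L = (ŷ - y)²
∂L/∂ŷ = 0.6

∂L/∂ŷ = 2(ŷ - y) = 2(0.4 - 0.1) = 2(0.3) = 0.6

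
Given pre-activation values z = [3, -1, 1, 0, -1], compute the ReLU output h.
h = [3, 0, 1, 0, 0]

ReLU applied element-wise: max(0,3)=3, max(0,-1)=0, max(0,1)=1, max(0,0)=0, max(0,-1)=0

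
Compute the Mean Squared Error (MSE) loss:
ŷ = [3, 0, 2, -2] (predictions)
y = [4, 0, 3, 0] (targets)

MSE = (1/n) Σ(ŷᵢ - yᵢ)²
MSE = 1.5

MSE = (1/4)((3-4)² + (0-0)² + (2-3)² + (-2-0)²) = (1/4)(1 + 0 + 1 + 4) = 1.5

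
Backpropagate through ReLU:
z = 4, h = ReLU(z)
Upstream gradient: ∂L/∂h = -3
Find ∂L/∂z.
∂L/∂z = -3

h = ReLU(4) = 4
Since z > 0: ∂h/∂z = 1
∂L/∂z = ∂L/∂h · ∂h/∂z = -3 × 1 = -3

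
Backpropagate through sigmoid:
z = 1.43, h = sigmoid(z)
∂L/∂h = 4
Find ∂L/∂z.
∂L/∂z = 0.6232

σ(1.43) = 0.8069
σ'(1.43) = σ(1.43)(1 - σ(1.43)) = 0.8069 × 0.1931 = 0.1558
∂L/∂z = ∂L/∂h · σ'(z) = 4 × 0.1558 = 0.6232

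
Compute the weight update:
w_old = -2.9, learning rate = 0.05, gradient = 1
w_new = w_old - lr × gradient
w_new = -2.95

w_new = w - η·∂L/∂w = -2.9 - 0.05×(1) = -2.9 - (0.05) = -2.95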